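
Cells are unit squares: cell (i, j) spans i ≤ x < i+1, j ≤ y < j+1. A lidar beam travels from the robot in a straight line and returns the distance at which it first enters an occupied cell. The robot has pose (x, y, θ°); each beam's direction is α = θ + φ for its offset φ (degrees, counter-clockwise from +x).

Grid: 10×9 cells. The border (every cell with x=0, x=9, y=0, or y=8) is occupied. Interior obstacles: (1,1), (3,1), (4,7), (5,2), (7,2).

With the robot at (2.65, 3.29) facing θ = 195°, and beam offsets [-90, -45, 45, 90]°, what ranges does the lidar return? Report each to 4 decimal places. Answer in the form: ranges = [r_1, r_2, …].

beam 1: φ=-90°, α=105°
  direction (-0.2588, 0.9659); cell (2,3); t to first gridline: x 2.5114, y 0.7350 (then +3.8637 / +1.0353)
    (2,4) via y @ 0.7350
    (2,5) via y @ 1.7703
    (1,5) via x @ 2.5114
    (1,6) via y @ 2.8056
    (1,7) via y @ 3.8409
    (1,8) via y @ 4.8762  # hit
  → r_1 = 4.8762
beam 2: φ=-45°, α=150°
  direction (-0.8660, 0.5000); cell (2,3); t to first gridline: x 0.7506, y 1.4200 (then +1.1547 / +2.0000)
    (1,3) via x @ 0.7506
    (1,4) via y @ 1.4200
    (0,4) via x @ 1.9053  # hit
  → r_2 = 1.9053
beam 3: φ=45°, α=240°
  direction (-0.5000, -0.8660); cell (2,3); t to first gridline: x 1.3000, y 0.3349 (then +2.0000 / +1.1547)
    (2,2) via y @ 0.3349
    (1,2) via x @ 1.3000
    (1,1) via y @ 1.4896  # hit
  → r_3 = 1.4896
beam 4: φ=90°, α=285°
  direction (0.2588, -0.9659); cell (2,3); t to first gridline: x 1.3523, y 0.3002 (then +3.8637 / +1.0353)
    (2,2) via y @ 0.3002
    (2,1) via y @ 1.3355
    (3,1) via x @ 1.3523  # hit
  → r_4 = 1.3523

ranges = [4.8762, 1.9053, 1.4896, 1.3523]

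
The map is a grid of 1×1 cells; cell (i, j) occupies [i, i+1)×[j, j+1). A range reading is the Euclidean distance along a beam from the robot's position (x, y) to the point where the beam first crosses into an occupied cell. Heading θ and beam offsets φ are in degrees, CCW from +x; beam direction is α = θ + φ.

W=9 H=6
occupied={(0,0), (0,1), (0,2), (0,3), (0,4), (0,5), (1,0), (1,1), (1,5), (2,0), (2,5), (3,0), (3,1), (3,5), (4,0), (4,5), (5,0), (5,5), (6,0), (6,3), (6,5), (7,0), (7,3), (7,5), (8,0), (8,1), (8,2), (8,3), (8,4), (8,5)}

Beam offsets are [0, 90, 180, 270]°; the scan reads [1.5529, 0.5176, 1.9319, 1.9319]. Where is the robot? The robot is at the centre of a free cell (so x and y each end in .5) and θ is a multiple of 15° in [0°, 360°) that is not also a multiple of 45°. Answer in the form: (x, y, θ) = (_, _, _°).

(x, y, θ) = (5.5, 1.5, 165°)

Candidates: 24 free-cell centres × 16 headings = 384 poses. Raycast each; keep the one whose scan matches to 4 dp.
  (2.5, 3.5, 30°): beam 1 = 3.0000 ≠ 1.5529 ✗
  (3.5, 2.5, 345°): beam 1 = 4.6587 ≠ 1.5529 ✗
  (1.5, 3.5, 75°): beam 3 = 1.5529 ≠ 1.9319 ✗
  …
  (5.5, 1.5, 165°): r_1=1.5529, r_2=0.5176, r_3=1.9319, r_4=1.9319 — all match ✓
Only this pose fits every beam.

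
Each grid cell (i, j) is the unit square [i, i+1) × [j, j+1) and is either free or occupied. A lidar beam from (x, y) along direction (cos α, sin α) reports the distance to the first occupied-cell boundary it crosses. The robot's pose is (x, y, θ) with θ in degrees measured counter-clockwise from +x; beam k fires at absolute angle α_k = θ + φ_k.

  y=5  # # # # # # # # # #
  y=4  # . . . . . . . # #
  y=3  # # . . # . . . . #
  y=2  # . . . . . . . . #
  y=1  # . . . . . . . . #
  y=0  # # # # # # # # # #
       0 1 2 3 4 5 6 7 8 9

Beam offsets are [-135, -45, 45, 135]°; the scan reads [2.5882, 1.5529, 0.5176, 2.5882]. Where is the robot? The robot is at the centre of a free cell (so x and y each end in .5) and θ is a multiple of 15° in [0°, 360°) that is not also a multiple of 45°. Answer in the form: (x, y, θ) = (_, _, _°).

(x, y, θ) = (5.5, 3.5, 150°)

The pose lattice has 29·16 = 464 candidates. Test each by forward raycasting.
  (1.5, 4.5, 210°): beam 1 = 0.5176 ≠ 2.5882 ✗
  (6.5, 2.5, 330°): beam 1 = 5.6940 ≠ 2.5882 ✗
  (3.5, 1.5, 150°): beam 1 = 5.6940 ≠ 2.5882 ✗
  …
  (5.5, 3.5, 150°): r_1=2.5882, r_2=1.5529, r_3=0.5176, r_4=2.5882 — all match ✓
Unique over the lattice → pose = (5.5, 3.5, 150°).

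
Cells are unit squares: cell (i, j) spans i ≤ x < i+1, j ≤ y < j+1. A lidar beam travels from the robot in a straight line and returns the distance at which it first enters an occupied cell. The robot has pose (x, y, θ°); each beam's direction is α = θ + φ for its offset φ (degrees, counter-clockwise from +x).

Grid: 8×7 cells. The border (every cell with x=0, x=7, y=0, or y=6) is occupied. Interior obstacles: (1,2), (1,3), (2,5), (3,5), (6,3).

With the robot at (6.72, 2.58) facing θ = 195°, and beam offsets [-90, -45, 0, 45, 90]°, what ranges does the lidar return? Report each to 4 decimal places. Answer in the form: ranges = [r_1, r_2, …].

beam 1: φ=-90°, α=105°
  dir = (cos 105°, sin 105°) = (-0.2588, 0.9659); from cell (6,2)
  next x-line at t=2.7819, next y-line at t=0.4348; Δt_x=3.8637, Δt_y=1.0353
    y: enter (6,3) at t=0.4348 ← occupied
  → r_1 = 0.4348
beam 2: φ=-45°, α=150°
  dir = (cos 150°, sin 150°) = (-0.8660, 0.5000); from cell (6,2)
  next x-line at t=0.8314, next y-line at t=0.8400; Δt_x=1.1547, Δt_y=2.0000
    x: enter (5,2) at t=0.8314
    y: enter (5,3) at t=0.8400
    x: enter (4,3) at t=1.9861
    y: enter (4,4) at t=2.8400
    x: enter (3,4) at t=3.1408
    x: enter (2,4) at t=4.2955
    y: enter (2,5) at t=4.8400 ← occupied
  → r_2 = 4.8400
beam 3: φ=0°, α=195°
  dir = (cos 195°, sin 195°) = (-0.9659, -0.2588); from cell (6,2)
  next x-line at t=0.7454, next y-line at t=2.2409; Δt_x=1.0353, Δt_y=3.8637
    x: enter (5,2) at t=0.7454
    x: enter (4,2) at t=1.7807
    y: enter (4,1) at t=2.2409
    x: enter (3,1) at t=2.8160
    x: enter (2,1) at t=3.8512
    x: enter (1,1) at t=4.8865
    x: enter (0,1) at t=5.9218 ← occupied
  → r_3 = 5.9218
beam 4: φ=45°, α=240°
  dir = (cos 240°, sin 240°) = (-0.5000, -0.8660); from cell (6,2)
  next x-line at t=1.4400, next y-line at t=0.6697; Δt_x=2.0000, Δt_y=1.1547
    y: enter (6,1) at t=0.6697
    x: enter (5,1) at t=1.4400
    y: enter (5,0) at t=1.8244 ← occupied
  → r_4 = 1.8244
beam 5: φ=90°, α=285°
  dir = (cos 285°, sin 285°) = (0.2588, -0.9659); from cell (6,2)
  next x-line at t=1.0818, next y-line at t=0.6005; Δt_x=3.8637, Δt_y=1.0353
    y: enter (6,1) at t=0.6005
    x: enter (7,1) at t=1.0818 ← occupied
  → r_5 = 1.0818

ranges = [0.4348, 4.8400, 5.9218, 1.8244, 1.0818]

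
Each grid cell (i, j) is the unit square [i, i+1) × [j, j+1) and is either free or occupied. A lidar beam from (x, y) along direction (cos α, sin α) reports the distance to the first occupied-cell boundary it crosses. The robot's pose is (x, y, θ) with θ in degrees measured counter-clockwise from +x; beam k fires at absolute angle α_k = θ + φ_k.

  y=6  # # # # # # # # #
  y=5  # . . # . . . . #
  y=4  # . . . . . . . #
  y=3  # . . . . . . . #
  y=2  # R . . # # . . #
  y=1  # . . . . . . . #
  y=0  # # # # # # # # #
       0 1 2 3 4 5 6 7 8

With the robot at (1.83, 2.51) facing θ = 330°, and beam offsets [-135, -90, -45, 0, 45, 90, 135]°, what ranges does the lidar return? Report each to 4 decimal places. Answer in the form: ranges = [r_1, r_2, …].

ranges = [0.8593, 1.6600, 1.5633, 3.0200, 6.3877, 2.8752, 3.2069]

beam 1: φ=-135°, α=195°
  dir = (cos 195°, sin 195°) = (-0.9659, -0.2588); from cell (1,2)
  next x-line at t=0.8593, next y-line at t=1.9705; Δt_x=1.0353, Δt_y=3.8637
    x: enter (0,2) at t=0.8593 ← occupied
  → r_1 = 0.8593
beam 2: φ=-90°, α=240°
  dir = (cos 240°, sin 240°) = (-0.5000, -0.8660); from cell (1,2)
  next x-line at t=1.6600, next y-line at t=0.5889; Δt_x=2.0000, Δt_y=1.1547
    y: enter (1,1) at t=0.5889
    x: enter (0,1) at t=1.6600 ← occupied
  → r_2 = 1.6600
beam 3: φ=-45°, α=285°
  dir = (cos 285°, sin 285°) = (0.2588, -0.9659); from cell (1,2)
  next x-line at t=0.6568, next y-line at t=0.5280; Δt_x=3.8637, Δt_y=1.0353
    y: enter (1,1) at t=0.5280
    x: enter (2,1) at t=0.6568
    y: enter (2,0) at t=1.5633 ← occupied
  → r_3 = 1.5633
beam 4: φ=0°, α=330°
  dir = (cos 330°, sin 330°) = (0.8660, -0.5000); from cell (1,2)
  next x-line at t=0.1963, next y-line at t=1.0200; Δt_x=1.1547, Δt_y=2.0000
    x: enter (2,2) at t=0.1963
    y: enter (2,1) at t=1.0200
    x: enter (3,1) at t=1.3510
    x: enter (4,1) at t=2.5057
    y: enter (4,0) at t=3.0200 ← occupied
  → r_4 = 3.0200
beam 5: φ=45°, α=15°
  dir = (cos 15°, sin 15°) = (0.9659, 0.2588); from cell (1,2)
  next x-line at t=0.1760, next y-line at t=1.8932; Δt_x=1.0353, Δt_y=3.8637
    x: enter (2,2) at t=0.1760
    x: enter (3,2) at t=1.2113
    y: enter (3,3) at t=1.8932
    x: enter (4,3) at t=2.2465
    x: enter (5,3) at t=3.2818
    x: enter (6,3) at t=4.3171
    x: enter (7,3) at t=5.3524
    y: enter (7,4) at t=5.7569
    x: enter (8,4) at t=6.3877 ← occupied
  → r_5 = 6.3877
beam 6: φ=90°, α=60°
  dir = (cos 60°, sin 60°) = (0.5000, 0.8660); from cell (1,2)
  next x-line at t=0.3400, next y-line at t=0.5658; Δt_x=2.0000, Δt_y=1.1547
    x: enter (2,2) at t=0.3400
    y: enter (2,3) at t=0.5658
    y: enter (2,4) at t=1.7205
    x: enter (3,4) at t=2.3400
    y: enter (3,5) at t=2.8752 ← occupied
  → r_6 = 2.8752
beam 7: φ=135°, α=105°
  dir = (cos 105°, sin 105°) = (-0.2588, 0.9659); from cell (1,2)
  next x-line at t=3.2069, next y-line at t=0.5073; Δt_x=3.8637, Δt_y=1.0353
    y: enter (1,3) at t=0.5073
    y: enter (1,4) at t=1.5426
    y: enter (1,5) at t=2.5778
    x: enter (0,5) at t=3.2069 ← occupied
  → r_7 = 3.2069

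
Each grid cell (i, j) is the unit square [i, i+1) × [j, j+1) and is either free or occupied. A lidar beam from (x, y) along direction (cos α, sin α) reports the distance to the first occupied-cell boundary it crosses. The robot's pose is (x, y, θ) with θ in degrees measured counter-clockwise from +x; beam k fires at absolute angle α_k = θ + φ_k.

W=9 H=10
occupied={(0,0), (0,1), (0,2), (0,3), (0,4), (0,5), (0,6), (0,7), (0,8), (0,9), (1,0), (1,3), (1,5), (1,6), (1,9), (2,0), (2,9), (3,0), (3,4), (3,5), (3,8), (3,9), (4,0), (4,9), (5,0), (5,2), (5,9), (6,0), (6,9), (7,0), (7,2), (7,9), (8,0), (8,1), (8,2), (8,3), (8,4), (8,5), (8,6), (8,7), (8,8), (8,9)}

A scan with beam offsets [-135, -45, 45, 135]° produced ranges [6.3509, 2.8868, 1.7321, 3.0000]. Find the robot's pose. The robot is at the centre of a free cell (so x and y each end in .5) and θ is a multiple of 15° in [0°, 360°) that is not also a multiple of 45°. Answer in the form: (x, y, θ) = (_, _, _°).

(x, y, θ) = (6.5, 5.5, 285°)

The pose lattice has 48·16 = 768 candidates. Test each by forward raycasting.
  (1.5, 2.5, 210°): beam 1 = 0.5176 ≠ 6.3509 ✗
  (6.5, 3.5, 15°): beam 1 = 1.0000 ≠ 6.3509 ✗
  (4.5, 3.5, 255°): beam 1 = 1.0000 ≠ 6.3509 ✗
  …
  (6.5, 5.5, 285°): r_1=6.3509, r_2=2.8868, r_3=1.7321, r_4=3.0000 — all match ✓
No second candidate reproduces the full scan.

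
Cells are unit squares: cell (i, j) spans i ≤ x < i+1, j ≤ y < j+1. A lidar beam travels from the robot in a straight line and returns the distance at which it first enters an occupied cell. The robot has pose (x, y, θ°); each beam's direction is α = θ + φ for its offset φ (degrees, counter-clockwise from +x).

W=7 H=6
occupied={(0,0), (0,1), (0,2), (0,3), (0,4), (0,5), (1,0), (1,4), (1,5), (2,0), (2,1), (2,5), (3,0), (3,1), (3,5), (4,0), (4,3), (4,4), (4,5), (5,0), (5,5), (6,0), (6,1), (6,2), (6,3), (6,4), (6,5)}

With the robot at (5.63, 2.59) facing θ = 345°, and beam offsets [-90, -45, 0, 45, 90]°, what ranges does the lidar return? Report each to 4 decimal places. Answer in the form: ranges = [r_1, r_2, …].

beam 1: φ=-90°, α=255°
  cosα=-0.2588 sinα=-0.9659 | (5,2) | tMaxX 2.4341 tMaxY 0.6108 | tΔX 3.8637 tΔY 1.0353
    t=0.6108 [y] (5,1)
    t=1.6461 [y] (5,0) — stop
  → r_1 = 1.6461
beam 2: φ=-45°, α=300°
  cosα=0.5000 sinα=-0.8660 | (5,2) | tMaxX 0.7400 tMaxY 0.6813 | tΔX 2.0000 tΔY 1.1547
    t=0.6813 [y] (5,1)
    t=0.7400 [x] (6,1) — stop
  → r_2 = 0.7400
beam 3: φ=0°, α=345°
  cosα=0.9659 sinα=-0.2588 | (5,2) | tMaxX 0.3831 tMaxY 2.2796 | tΔX 1.0353 tΔY 3.8637
    t=0.3831 [x] (6,2) — stop
  → r_3 = 0.3831
beam 4: φ=45°, α=30°
  cosα=0.8660 sinα=0.5000 | (5,2) | tMaxX 0.4272 tMaxY 0.8200 | tΔX 1.1547 tΔY 2.0000
    t=0.4272 [x] (6,2) — stop
  → r_4 = 0.4272
beam 5: φ=90°, α=75°
  cosα=0.2588 sinα=0.9659 | (5,2) | tMaxX 1.4296 tMaxY 0.4245 | tΔX 3.8637 tΔY 1.0353
    t=0.4245 [y] (5,3)
    t=1.4296 [x] (6,3) — stop
  → r_5 = 1.4296

ranges = [1.6461, 0.7400, 0.3831, 0.4272, 1.4296]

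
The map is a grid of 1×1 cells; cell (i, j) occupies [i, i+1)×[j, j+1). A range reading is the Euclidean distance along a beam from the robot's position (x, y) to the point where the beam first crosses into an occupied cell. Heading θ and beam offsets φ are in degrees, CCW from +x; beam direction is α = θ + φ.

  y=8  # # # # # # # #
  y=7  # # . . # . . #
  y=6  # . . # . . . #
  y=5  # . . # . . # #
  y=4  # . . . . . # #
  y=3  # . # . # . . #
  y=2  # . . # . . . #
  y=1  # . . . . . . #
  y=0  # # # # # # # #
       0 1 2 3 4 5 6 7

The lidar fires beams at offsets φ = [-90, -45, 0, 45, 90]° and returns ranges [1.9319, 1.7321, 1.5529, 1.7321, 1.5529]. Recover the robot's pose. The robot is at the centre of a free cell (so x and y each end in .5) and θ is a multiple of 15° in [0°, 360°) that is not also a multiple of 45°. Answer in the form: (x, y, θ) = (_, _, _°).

(x, y, θ) = (1.5, 5.5, 345°)

Enumerate (i+0.5, j+0.5, θ) over the 33 free cells and 16 admissible headings. For each, cast all 5 beams and compare to the given ranges.
  (6.5, 1.5, 255°): beam 1 = 2.5882 ≠ 1.9319 ✗
  (1.5, 6.5, 150°): beam 1 = 0.5774 ≠ 1.9319 ✗
  (2.5, 7.5, 105°): beam 1 = 1.5529 ≠ 1.9319 ✗
  (1.5, 5.5, 195°): beam 1 = 1.5529 ≠ 1.9319 ✗
  …
  (1.5, 5.5, 345°): r_1=1.9319, r_2=1.7321, r_3=1.5529, r_4=1.7321, r_5=1.5529 — all match ✓
No second candidate reproduces the full scan.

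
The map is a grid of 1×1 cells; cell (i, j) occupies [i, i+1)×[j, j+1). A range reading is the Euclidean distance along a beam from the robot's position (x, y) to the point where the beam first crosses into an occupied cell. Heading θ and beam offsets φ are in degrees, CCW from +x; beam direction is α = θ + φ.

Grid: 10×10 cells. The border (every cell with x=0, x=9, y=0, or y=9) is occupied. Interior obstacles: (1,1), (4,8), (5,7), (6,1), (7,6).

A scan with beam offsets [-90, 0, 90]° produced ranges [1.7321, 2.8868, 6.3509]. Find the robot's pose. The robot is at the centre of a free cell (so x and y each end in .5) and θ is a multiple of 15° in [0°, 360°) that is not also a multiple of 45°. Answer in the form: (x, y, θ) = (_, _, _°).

(x, y, θ) = (3.5, 7.5, 210°)

The pose lattice has 59·16 = 944 candidates. Test each by forward raycasting.
  (4.5, 3.5, 75°): beam 1 = 4.6587 ≠ 1.7321 ✗
  (5.5, 2.5, 150°): beam 1 = 4.0415 ≠ 1.7321 ✗
  (5.5, 4.5, 75°): beam 1 = 3.6235 ≠ 1.7321 ✗
  (5.5, 2.5, 60°): beam 1 = 1.0000 ≠ 1.7321 ✗
  (7.5, 5.5, 195°): beam 1 = 0.5176 ≠ 1.7321 ✗
  …
  (3.5, 7.5, 210°): r_1=1.7321, r_2=2.8868, r_3=6.3509 — all match ✓
Only this pose fits every beam.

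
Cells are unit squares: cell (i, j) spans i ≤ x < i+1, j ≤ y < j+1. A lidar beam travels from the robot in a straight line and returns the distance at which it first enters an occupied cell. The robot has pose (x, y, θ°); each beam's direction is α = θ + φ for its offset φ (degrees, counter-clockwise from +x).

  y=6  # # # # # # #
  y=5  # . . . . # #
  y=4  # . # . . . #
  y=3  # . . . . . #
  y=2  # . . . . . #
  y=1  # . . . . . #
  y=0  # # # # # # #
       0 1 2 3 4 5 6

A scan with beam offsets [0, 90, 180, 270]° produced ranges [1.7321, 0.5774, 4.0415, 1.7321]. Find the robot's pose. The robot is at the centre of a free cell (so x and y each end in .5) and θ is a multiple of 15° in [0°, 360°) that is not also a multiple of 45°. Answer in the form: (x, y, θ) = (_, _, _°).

(x, y, θ) = (3.5, 4.5, 120°)

The pose lattice has 23·16 = 368 candidates. Test each by forward raycasting.
  (3.5, 3.5, 60°): beam 1 = 2.8868 ≠ 1.7321 ✗
  (2.5, 2.5, 300°): beam 2 = 4.0415 ≠ 0.5774 ✗
  (3.5, 3.5, 330°): beam 1 = 2.8868 ≠ 1.7321 ✗
  (3.5, 4.5, 105°): beam 1 = 1.5529 ≠ 1.7321 ✗
  …
  (3.5, 4.5, 120°): r_1=1.7321, r_2=0.5774, r_3=4.0415, r_4=1.7321 — all match ✓
Only this pose fits every beam.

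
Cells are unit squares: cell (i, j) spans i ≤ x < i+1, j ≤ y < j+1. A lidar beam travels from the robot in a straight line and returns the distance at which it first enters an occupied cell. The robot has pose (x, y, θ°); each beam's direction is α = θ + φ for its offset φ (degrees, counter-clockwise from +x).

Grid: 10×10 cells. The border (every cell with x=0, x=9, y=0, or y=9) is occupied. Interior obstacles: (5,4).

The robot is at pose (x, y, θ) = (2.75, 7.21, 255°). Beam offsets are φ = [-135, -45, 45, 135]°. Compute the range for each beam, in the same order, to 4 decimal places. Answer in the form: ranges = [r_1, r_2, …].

beam 1: φ=-135°, α=120°
  direction (-0.5000, 0.8660); cell (2,7); t to first gridline: x 1.5000, y 0.9122 (then +2.0000 / +1.1547)
    (2,8) via y @ 0.9122
    (1,8) via x @ 1.5000
    (1,9) via y @ 2.0669  # hit
  → r_1 = 2.0669
beam 2: φ=-45°, α=210°
  direction (-0.8660, -0.5000); cell (2,7); t to first gridline: x 0.8660, y 0.4200 (then +1.1547 / +2.0000)
    (2,6) via y @ 0.4200
    (1,6) via x @ 0.8660
    (0,6) via x @ 2.0207  # hit
  → r_2 = 2.0207
beam 3: φ=45°, α=300°
  direction (0.5000, -0.8660); cell (2,7); t to first gridline: x 0.5000, y 0.2425 (then +2.0000 / +1.1547)
    (2,6) via y @ 0.2425
    (3,6) via x @ 0.5000
    (3,5) via y @ 1.3972
    (4,5) via x @ 2.5000
    (4,4) via y @ 2.5519
    (4,3) via y @ 3.7066
    (5,3) via x @ 4.5000
    (5,2) via y @ 4.8613
    (5,1) via y @ 6.0160
    (6,1) via x @ 6.5000
    (6,0) via y @ 7.1707  # hit
  → r_3 = 7.1707
beam 4: φ=135°, α=30°
  direction (0.8660, 0.5000); cell (2,7); t to first gridline: x 0.2887, y 1.5800 (then +1.1547 / +2.0000)
    (3,7) via x @ 0.2887
    (4,7) via x @ 1.4434
    (4,8) via y @ 1.5800
    (5,8) via x @ 2.5981
    (5,9) via y @ 3.5800  # hit
  → r_4 = 3.5800

ranges = [2.0669, 2.0207, 7.1707, 3.5800]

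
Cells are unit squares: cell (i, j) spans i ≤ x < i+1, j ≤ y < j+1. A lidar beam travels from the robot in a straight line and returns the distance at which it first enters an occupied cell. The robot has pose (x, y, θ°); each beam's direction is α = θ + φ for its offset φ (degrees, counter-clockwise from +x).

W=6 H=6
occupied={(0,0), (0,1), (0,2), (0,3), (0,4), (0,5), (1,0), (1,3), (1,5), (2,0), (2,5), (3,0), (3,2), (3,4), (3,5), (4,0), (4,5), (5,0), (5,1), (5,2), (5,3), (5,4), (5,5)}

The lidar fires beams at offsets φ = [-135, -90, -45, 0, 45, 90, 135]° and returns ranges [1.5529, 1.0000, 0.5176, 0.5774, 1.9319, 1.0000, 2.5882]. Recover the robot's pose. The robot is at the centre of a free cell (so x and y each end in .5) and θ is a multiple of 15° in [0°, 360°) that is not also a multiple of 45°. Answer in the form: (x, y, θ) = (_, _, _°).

(x, y, θ) = (2.5, 1.5, 300°)

The pose lattice has 13·16 = 208 candidates. Test each by forward raycasting.
  (4.5, 4.5, 150°): beam 1 = 0.5176 ≠ 1.5529 ✗
  (2.5, 1.5, 120°): beam 1 = 1.9319 ≠ 1.5529 ✗
  (1.5, 4.5, 195°): beam 1 = 0.5774 ≠ 1.5529 ✗
  (4.5, 2.5, 255°): beam 1 = 1.7321 ≠ 1.5529 ✗
  …
  (2.5, 1.5, 300°): r_1=1.5529, r_2=1.0000, r_3=0.5176, r_4=0.5774, r_5=1.9319, r_6=1.0000, r_7=2.5882 — all match ✓
No second candidate reproduces the full scan.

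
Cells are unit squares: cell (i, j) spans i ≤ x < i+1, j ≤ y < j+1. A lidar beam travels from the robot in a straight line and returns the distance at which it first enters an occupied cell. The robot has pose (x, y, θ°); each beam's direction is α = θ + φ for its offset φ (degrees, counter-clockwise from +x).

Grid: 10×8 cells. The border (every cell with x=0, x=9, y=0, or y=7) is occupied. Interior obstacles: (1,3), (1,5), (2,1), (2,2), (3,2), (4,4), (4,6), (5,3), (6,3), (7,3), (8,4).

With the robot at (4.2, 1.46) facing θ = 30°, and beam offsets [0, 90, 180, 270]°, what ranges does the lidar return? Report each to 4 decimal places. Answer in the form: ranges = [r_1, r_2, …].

ranges = [3.0800, 0.6235, 0.9200, 0.5312]

beam 1: φ=0°, α=30°
  d=(0.8660,0.5000)  start (4,1)  tX=0.9238 tY=1.0800  stride 1/|dx|=1.1547 1/|dy|=2.0000
    cross x-line → (5,1), t=0.9238
    cross y-line → (5,2), t=1.0800
    cross x-line → (6,2), t=2.0785
    cross y-line → (6,3), t=3.0800 (wall)
  → r_1 = 3.0800
beam 2: φ=90°, α=120°
  d=(-0.5000,0.8660)  start (4,1)  tX=0.4000 tY=0.6235  stride 1/|dx|=2.0000 1/|dy|=1.1547
    cross x-line → (3,1), t=0.4000
    cross y-line → (3,2), t=0.6235 (wall)
  → r_2 = 0.6235
beam 3: φ=180°, α=210°
  d=(-0.8660,-0.5000)  start (4,1)  tX=0.2309 tY=0.9200  stride 1/|dx|=1.1547 1/|dy|=2.0000
    cross x-line → (3,1), t=0.2309
    cross y-line → (3,0), t=0.9200 (wall)
  → r_3 = 0.9200
beam 4: φ=270°, α=300°
  d=(0.5000,-0.8660)  start (4,1)  tX=1.6000 tY=0.5312  stride 1/|dx|=2.0000 1/|dy|=1.1547
    cross y-line → (4,0), t=0.5312 (wall)
  → r_4 = 0.5312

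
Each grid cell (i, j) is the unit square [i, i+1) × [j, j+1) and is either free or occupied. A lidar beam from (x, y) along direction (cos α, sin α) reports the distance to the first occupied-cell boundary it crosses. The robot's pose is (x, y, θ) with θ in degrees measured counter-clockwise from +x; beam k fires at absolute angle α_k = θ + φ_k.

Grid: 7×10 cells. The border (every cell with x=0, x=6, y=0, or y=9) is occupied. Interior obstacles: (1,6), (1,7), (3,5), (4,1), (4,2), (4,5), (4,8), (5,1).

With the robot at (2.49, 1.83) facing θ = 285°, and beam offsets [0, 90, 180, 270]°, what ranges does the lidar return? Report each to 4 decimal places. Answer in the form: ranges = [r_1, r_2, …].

beam 1: φ=0°, α=285°
  d=(0.2588,-0.9659)  start (2,1)  tX=1.9705 tY=0.8593  stride 1/|dx|=3.8637 1/|dy|=1.0353
    cross y-line → (2,0), t=0.8593 (wall)
  → r_1 = 0.8593
beam 2: φ=90°, α=15°
  d=(0.9659,0.2588)  start (2,1)  tX=0.5280 tY=0.6568  stride 1/|dx|=1.0353 1/|dy|=3.8637
    cross x-line → (3,1), t=0.5280
    cross y-line → (3,2), t=0.6568
    cross x-line → (4,2), t=1.5633 (wall)
  → r_2 = 1.5633
beam 3: φ=180°, α=105°
  d=(-0.2588,0.9659)  start (2,1)  tX=1.8932 tY=0.1760  stride 1/|dx|=3.8637 1/|dy|=1.0353
    cross y-line → (2,2), t=0.1760
    cross y-line → (2,3), t=1.2113
    cross x-line → (1,3), t=1.8932
    cross y-line → (1,4), t=2.2465
    cross y-line → (1,5), t=3.2818
    cross y-line → (1,6), t=4.3171 (wall)
  → r_3 = 4.3171
beam 4: φ=270°, α=195°
  d=(-0.9659,-0.2588)  start (2,1)  tX=0.5073 tY=3.2069  stride 1/|dx|=1.0353 1/|dy|=3.8637
    cross x-line → (1,1), t=0.5073
    cross x-line → (0,1), t=1.5426 (wall)
  → r_4 = 1.5426

ranges = [0.8593, 1.5633, 4.3171, 1.5426]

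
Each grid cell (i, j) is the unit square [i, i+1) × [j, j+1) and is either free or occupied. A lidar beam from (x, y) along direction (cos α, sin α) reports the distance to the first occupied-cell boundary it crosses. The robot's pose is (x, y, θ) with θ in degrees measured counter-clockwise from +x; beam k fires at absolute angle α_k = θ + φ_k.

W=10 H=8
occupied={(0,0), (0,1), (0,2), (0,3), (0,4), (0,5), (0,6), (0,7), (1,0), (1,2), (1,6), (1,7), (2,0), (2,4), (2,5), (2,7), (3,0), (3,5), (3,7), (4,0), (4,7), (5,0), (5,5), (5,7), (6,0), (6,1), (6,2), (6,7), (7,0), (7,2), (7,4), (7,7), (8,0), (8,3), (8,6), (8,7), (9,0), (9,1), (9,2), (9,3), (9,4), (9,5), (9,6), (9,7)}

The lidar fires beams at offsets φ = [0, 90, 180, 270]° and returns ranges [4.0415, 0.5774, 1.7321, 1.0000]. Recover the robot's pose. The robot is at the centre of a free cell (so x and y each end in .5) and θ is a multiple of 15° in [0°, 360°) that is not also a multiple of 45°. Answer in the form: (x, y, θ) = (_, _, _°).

(x, y, θ) = (2.5, 3.5, 330°)

Candidates: 36 free-cell centres × 16 headings = 576 poses. Raycast each; keep the one whose scan matches to 4 dp.
  (8.5, 2.5, 105°): beam 1 = 0.5176 ≠ 4.0415 ✗
  (3.5, 4.5, 300°): beam 2 = 1.7321 ≠ 0.5774 ✗
  (3.5, 2.5, 60°): beam 1 = 3.0000 ≠ 4.0415 ✗
  (2.5, 2.5, 210°): beam 1 = 0.5774 ≠ 4.0415 ✗
  …
  (2.5, 3.5, 330°): r_1=4.0415, r_2=0.5774, r_3=1.7321, r_4=1.0000 — all match ✓
Only this pose fits every beam.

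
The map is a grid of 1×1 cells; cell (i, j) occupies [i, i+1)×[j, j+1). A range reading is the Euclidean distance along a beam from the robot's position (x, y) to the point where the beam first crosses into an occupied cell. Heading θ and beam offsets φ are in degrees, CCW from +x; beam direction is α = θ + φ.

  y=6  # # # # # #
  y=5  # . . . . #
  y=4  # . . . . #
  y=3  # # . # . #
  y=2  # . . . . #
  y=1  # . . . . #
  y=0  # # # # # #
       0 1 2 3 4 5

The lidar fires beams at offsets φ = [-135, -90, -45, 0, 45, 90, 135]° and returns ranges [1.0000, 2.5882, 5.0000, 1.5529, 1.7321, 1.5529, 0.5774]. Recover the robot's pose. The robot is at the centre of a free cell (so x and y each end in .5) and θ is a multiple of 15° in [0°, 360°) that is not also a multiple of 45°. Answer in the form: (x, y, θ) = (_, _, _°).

The pose lattice has 18·16 = 288 candidates. Test each by forward raycasting.
  (3.5, 2.5, 75°): beam 1 = 1.7321 ≠ 1.0000 ✗
  (4.5, 1.5, 345°): beam 2 = 0.5176 ≠ 2.5882 ✗
  (1.5, 4.5, 30°): beam 1 = 0.5176 ≠ 1.0000 ✗
  (2.5, 3.5, 60°): beam 1 = 2.5882 ≠ 1.0000 ✗
  …
  (3.5, 5.5, 285°): r_1=1.0000, r_2=2.5882, r_3=5.0000, r_4=1.5529, r_5=1.7321, r_6=1.5529, r_7=0.5774 — all match ✓
Unique over the lattice → pose = (3.5, 5.5, 285°).

(x, y, θ) = (3.5, 5.5, 285°)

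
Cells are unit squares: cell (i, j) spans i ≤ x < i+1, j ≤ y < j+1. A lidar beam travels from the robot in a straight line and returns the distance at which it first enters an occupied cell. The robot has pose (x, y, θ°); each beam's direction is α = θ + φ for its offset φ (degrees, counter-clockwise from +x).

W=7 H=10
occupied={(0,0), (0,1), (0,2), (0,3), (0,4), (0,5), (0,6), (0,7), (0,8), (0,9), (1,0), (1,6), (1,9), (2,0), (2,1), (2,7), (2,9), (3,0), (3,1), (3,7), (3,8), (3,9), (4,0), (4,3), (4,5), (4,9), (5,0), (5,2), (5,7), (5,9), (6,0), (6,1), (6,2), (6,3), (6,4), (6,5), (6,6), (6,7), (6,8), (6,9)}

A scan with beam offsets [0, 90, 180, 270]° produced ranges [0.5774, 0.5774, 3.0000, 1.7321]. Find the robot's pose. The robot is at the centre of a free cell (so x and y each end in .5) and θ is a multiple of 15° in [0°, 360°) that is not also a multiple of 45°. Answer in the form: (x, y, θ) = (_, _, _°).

The pose lattice has 30·16 = 480 candidates. Test each by forward raycasting.
  (2.5, 6.5, 255°): beam 1 = 5.6940 ≠ 0.5774 ✗
  (1.5, 3.5, 330°): beam 1 = 5.0000 ≠ 0.5774 ✗
  (5.5, 4.5, 165°): beam 1 = 4.6587 ≠ 0.5774 ✗
  …
  (2.5, 6.5, 60°): r_1=0.5774, r_2=0.5774, r_3=3.0000, r_4=1.7321 — all match ✓
Unique over the lattice → pose = (2.5, 6.5, 60°).

(x, y, θ) = (2.5, 6.5, 60°)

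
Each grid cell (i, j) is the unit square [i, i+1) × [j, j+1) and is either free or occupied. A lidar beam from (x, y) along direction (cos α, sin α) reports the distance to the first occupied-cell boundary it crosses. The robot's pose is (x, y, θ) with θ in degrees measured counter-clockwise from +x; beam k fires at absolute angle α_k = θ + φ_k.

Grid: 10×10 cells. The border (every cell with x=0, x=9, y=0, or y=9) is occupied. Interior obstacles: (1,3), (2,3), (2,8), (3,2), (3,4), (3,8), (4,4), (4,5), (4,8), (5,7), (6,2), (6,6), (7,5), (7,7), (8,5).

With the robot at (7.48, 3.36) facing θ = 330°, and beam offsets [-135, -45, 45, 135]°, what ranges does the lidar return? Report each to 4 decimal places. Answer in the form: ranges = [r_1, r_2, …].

beam 1: φ=-135°, α=195°
  cosα=-0.9659 sinα=-0.2588 | (7,3) | tMaxX 0.4969 tMaxY 1.3909 | tΔX 1.0353 tΔY 3.8637
    t=0.4969 [x] (6,3)
    t=1.3909 [y] (6,2) — stop
  → r_1 = 1.3909
beam 2: φ=-45°, α=285°
  cosα=0.2588 sinα=-0.9659 | (7,3) | tMaxX 2.0091 tMaxY 0.3727 | tΔX 3.8637 tΔY 1.0353
    t=0.3727 [y] (7,2)
    t=1.4080 [y] (7,1)
    t=2.0091 [x] (8,1)
    t=2.4433 [y] (8,0) — stop
  → r_2 = 2.4433
beam 3: φ=45°, α=15°
  cosα=0.9659 sinα=0.2588 | (7,3) | tMaxX 0.5383 tMaxY 2.4728 | tΔX 1.0353 tΔY 3.8637
    t=0.5383 [x] (8,3)
    t=1.5736 [x] (9,3) — stop
  → r_3 = 1.5736
beam 4: φ=135°, α=105°
  cosα=-0.2588 sinα=0.9659 | (7,3) | tMaxX 1.8546 tMaxY 0.6626 | tΔX 3.8637 tΔY 1.0353
    t=0.6626 [y] (7,4)
    t=1.6979 [y] (7,5) — stop
  → r_4 = 1.6979

ranges = [1.3909, 2.4433, 1.5736, 1.6979]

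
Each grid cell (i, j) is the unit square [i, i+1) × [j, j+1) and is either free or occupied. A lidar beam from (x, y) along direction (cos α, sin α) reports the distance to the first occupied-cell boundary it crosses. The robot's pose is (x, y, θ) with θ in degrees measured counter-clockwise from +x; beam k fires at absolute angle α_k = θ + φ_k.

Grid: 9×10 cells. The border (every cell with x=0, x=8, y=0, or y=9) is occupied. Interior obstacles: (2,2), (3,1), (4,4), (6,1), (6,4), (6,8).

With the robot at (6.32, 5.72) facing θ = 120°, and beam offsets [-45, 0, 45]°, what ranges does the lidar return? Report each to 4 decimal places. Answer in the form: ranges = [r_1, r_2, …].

ranges = [2.3604, 3.7874, 5.5077]

beam 1: φ=-45°, α=75°
  dir = (cos 75°, sin 75°) = (0.2588, 0.9659); from cell (6,5)
  next x-line at t=2.6273, next y-line at t=0.2899; Δt_x=3.8637, Δt_y=1.0353
    y: enter (6,6) at t=0.2899
    y: enter (6,7) at t=1.3252
    y: enter (6,8) at t=2.3604 ← occupied
  → r_1 = 2.3604
beam 2: φ=0°, α=120°
  dir = (cos 120°, sin 120°) = (-0.5000, 0.8660); from cell (6,5)
  next x-line at t=0.6400, next y-line at t=0.3233; Δt_x=2.0000, Δt_y=1.1547
    y: enter (6,6) at t=0.3233
    x: enter (5,6) at t=0.6400
    y: enter (5,7) at t=1.4780
    y: enter (5,8) at t=2.6327
    x: enter (4,8) at t=2.6400
    y: enter (4,9) at t=3.7874 ← occupied
  → r_2 = 3.7874
beam 3: φ=45°, α=165°
  dir = (cos 165°, sin 165°) = (-0.9659, 0.2588); from cell (6,5)
  next x-line at t=0.3313, next y-line at t=1.0818; Δt_x=1.0353, Δt_y=3.8637
    x: enter (5,5) at t=0.3313
    y: enter (5,6) at t=1.0818
    x: enter (4,6) at t=1.3666
    x: enter (3,6) at t=2.4018
    x: enter (2,6) at t=3.4371
    x: enter (1,6) at t=4.4724
    y: enter (1,7) at t=4.9455
    x: enter (0,7) at t=5.5077 ← occupied
  → r_3 = 5.5077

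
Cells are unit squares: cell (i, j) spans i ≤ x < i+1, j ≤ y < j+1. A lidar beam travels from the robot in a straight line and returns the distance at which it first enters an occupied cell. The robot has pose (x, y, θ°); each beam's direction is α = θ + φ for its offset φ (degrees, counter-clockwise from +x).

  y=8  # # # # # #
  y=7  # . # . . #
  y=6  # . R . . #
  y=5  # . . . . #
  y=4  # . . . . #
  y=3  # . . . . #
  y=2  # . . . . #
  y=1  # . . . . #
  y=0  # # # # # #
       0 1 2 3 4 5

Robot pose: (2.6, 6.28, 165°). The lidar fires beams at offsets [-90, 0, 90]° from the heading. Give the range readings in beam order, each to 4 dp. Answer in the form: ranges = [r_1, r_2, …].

beam 1: φ=-90°, α=75°
  dir = (cos 75°, sin 75°) = (0.2588, 0.9659); from cell (2,6)
  next x-line at t=1.5455, next y-line at t=0.7454; Δt_x=3.8637, Δt_y=1.0353
    y: enter (2,7) at t=0.7454 ← occupied
  → r_1 = 0.7454
beam 2: φ=0°, α=165°
  dir = (cos 165°, sin 165°) = (-0.9659, 0.2588); from cell (2,6)
  next x-line at t=0.6212, next y-line at t=2.7819; Δt_x=1.0353, Δt_y=3.8637
    x: enter (1,6) at t=0.6212
    x: enter (0,6) at t=1.6564 ← occupied
  → r_2 = 1.6564
beam 3: φ=90°, α=255°
  dir = (cos 255°, sin 255°) = (-0.2588, -0.9659); from cell (2,6)
  next x-line at t=2.3182, next y-line at t=0.2899; Δt_x=3.8637, Δt_y=1.0353
    y: enter (2,5) at t=0.2899
    y: enter (2,4) at t=1.3252
    x: enter (1,4) at t=2.3182
    y: enter (1,3) at t=2.3604
    y: enter (1,2) at t=3.3957
    y: enter (1,1) at t=4.4310
    y: enter (1,0) at t=5.4663 ← occupied
  → r_3 = 5.4663

ranges = [0.7454, 1.6564, 5.4663]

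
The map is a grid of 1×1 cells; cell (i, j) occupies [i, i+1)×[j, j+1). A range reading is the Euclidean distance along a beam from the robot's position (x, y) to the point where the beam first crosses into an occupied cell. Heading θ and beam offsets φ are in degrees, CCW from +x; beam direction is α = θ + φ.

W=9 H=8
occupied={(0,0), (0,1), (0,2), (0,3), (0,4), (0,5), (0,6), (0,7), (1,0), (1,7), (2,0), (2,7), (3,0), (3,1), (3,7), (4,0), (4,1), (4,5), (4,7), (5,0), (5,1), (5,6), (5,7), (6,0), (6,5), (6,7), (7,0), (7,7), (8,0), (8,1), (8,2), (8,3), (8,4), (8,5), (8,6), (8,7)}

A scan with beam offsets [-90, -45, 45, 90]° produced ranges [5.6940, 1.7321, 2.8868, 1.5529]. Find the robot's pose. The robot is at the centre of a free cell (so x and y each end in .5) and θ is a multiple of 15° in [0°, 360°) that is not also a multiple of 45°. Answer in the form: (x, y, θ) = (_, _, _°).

Enumerate (i+0.5, j+0.5, θ) over the 36 free cells and 16 admissible headings. For each, cast all 4 beams and compare to the given ranges.
  (1.5, 2.5, 285°): beam 1 = 0.5176 ≠ 5.6940 ✗
  (6.5, 2.5, 30°): beam 1 = 1.7321 ≠ 5.6940 ✗
  (1.5, 6.5, 195°): beam 1 = 0.5176 ≠ 5.6940 ✗
  …
  (2.5, 4.5, 75°): r_1=5.6940, r_2=1.7321, r_3=2.8868, r_4=1.5529 — all match ✓
Only this pose fits every beam.

(x, y, θ) = (2.5, 4.5, 75°)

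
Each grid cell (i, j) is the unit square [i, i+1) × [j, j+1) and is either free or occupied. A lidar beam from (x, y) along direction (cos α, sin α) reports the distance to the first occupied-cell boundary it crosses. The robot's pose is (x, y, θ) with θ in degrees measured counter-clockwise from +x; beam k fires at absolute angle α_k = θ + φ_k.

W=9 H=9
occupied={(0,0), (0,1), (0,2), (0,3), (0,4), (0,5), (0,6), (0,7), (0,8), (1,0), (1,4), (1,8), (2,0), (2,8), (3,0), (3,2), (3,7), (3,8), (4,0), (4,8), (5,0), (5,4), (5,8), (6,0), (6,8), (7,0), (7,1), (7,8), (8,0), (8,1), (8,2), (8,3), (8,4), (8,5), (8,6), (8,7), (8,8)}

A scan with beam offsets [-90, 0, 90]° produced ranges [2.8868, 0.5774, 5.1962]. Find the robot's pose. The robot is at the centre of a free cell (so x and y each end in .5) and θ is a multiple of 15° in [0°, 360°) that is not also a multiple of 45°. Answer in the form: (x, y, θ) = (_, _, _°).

Candidates: 44 free-cell centres × 16 headings = 704 poses. Raycast each; keep the one whose scan matches to 4 dp.
  (7.5, 5.5, 150°): beam 1 = 1.0000 ≠ 2.8868 ✗
  (7.5, 2.5, 165°): beam 1 = 1.9319 ≠ 2.8868 ✗
  (2.5, 4.5, 60°): beam 1 = 5.1962 ≠ 2.8868 ✗
  (1.5, 6.5, 105°): beam 1 = 1.9319 ≠ 2.8868 ✗
  …
  (5.5, 3.5, 60°): r_1=2.8868, r_2=0.5774, r_3=5.1962 — all match ✓
No second candidate reproduces the full scan.

(x, y, θ) = (5.5, 3.5, 60°)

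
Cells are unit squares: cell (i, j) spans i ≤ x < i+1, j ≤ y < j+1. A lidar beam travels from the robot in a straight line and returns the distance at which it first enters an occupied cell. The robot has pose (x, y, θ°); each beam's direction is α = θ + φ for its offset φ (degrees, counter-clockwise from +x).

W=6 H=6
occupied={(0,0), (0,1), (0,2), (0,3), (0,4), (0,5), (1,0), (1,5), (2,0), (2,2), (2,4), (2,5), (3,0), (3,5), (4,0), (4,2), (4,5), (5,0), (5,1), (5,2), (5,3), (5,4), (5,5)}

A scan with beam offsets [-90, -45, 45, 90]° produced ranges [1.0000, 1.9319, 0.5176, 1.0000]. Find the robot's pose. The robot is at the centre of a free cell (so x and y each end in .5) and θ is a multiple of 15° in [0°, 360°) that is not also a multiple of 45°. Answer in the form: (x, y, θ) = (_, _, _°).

(x, y, θ) = (3.5, 1.5, 240°)

The pose lattice has 13·16 = 208 candidates. Test each by forward raycasting.
  (3.5, 4.5, 105°): beam 1 = 1.5529 ≠ 1.0000 ✗
  (1.5, 1.5, 195°): beam 1 = 1.9319 ≠ 1.0000 ✗
  (3.5, 3.5, 240°): beam 2 = 2.5882 ≠ 1.9319 ✗
  (3.5, 1.5, 345°): beam 1 = 0.5176 ≠ 1.0000 ✗
  …
  (3.5, 1.5, 240°): r_1=1.0000, r_2=1.9319, r_3=0.5176, r_4=1.0000 — all match ✓
Only this pose fits every beam.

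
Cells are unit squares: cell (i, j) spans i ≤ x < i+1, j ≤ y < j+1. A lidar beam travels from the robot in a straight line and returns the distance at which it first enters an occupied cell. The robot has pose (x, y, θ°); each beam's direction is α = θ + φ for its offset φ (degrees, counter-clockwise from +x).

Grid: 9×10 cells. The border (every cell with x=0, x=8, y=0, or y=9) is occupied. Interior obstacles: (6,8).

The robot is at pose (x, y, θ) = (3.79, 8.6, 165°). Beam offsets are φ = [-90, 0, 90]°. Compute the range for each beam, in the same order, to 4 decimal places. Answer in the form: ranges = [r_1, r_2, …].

ranges = [0.4141, 1.5455, 7.8681]

beam 1: φ=-90°, α=75°
  direction (0.2588, 0.9659); cell (3,8); t to first gridline: x 0.8114, y 0.4141 (then +3.8637 / +1.0353)
    (3,9) via y @ 0.4141  # hit
  → r_1 = 0.4141
beam 2: φ=0°, α=165°
  direction (-0.9659, 0.2588); cell (3,8); t to first gridline: x 0.8179, y 1.5455 (then +1.0353 / +3.8637)
    (2,8) via x @ 0.8179
    (2,9) via y @ 1.5455  # hit
  → r_2 = 1.5455
beam 3: φ=90°, α=255°
  direction (-0.2588, -0.9659); cell (3,8); t to first gridline: x 3.0523, y 0.6212 (then +3.8637 / +1.0353)
    (3,7) via y @ 0.6212
    (3,6) via y @ 1.6564
    (3,5) via y @ 2.6917
    (2,5) via x @ 3.0523
    (2,4) via y @ 3.7270
    (2,3) via y @ 4.7623
    (2,2) via y @ 5.7975
    (2,1) via y @ 6.8328
    (1,1) via x @ 6.9160
    (1,0) via y @ 7.8681  # hit
  → r_3 = 7.8681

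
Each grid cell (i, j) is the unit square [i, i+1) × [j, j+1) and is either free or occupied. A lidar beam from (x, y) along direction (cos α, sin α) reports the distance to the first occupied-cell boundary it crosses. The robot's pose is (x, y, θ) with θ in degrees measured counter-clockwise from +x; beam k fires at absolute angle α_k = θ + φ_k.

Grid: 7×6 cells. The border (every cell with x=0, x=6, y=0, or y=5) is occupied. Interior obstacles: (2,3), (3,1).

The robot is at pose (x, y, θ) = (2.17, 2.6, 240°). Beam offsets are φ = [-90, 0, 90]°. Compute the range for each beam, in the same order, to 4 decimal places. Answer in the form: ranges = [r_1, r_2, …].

ranges = [1.3510, 1.8475, 1.2000]

beam 1: φ=-90°, α=150°
  direction (-0.8660, 0.5000); cell (2,2); t to first gridline: x 0.1963, y 0.8000 (then +1.1547 / +2.0000)
    (1,2) via x @ 0.1963
    (1,3) via y @ 0.8000
    (0,3) via x @ 1.3510  # hit
  → r_1 = 1.3510
beam 2: φ=0°, α=240°
  direction (-0.5000, -0.8660); cell (2,2); t to first gridline: x 0.3400, y 0.6928 (then +2.0000 / +1.1547)
    (1,2) via x @ 0.3400
    (1,1) via y @ 0.6928
    (1,0) via y @ 1.8475  # hit
  → r_2 = 1.8475
beam 3: φ=90°, α=330°
  direction (0.8660, -0.5000); cell (2,2); t to first gridline: x 0.9584, y 1.2000 (then +1.1547 / +2.0000)
    (3,2) via x @ 0.9584
    (3,1) via y @ 1.2000  # hit
  → r_3 = 1.2000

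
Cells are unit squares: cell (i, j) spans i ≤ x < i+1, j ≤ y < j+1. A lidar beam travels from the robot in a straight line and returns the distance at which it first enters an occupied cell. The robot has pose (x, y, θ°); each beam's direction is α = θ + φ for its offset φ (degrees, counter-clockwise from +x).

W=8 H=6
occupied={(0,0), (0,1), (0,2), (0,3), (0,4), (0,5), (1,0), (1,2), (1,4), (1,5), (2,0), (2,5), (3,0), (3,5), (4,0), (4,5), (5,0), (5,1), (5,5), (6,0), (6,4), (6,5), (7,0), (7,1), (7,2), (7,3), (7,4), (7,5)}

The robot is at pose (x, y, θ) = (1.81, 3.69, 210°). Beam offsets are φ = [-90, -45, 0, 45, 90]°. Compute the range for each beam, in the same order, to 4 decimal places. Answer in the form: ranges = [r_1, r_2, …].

ranges = [0.3580, 0.8386, 0.9353, 0.7143, 3.1061]

beam 1: φ=-90°, α=120°
  d=(-0.5000,0.8660)  start (1,3)  tX=1.6200 tY=0.3580  stride 1/|dx|=2.0000 1/|dy|=1.1547
    cross y-line → (1,4), t=0.3580 (wall)
  → r_1 = 0.3580
beam 2: φ=-45°, α=165°
  d=(-0.9659,0.2588)  start (1,3)  tX=0.8386 tY=1.1977  stride 1/|dx|=1.0353 1/|dy|=3.8637
    cross x-line → (0,3), t=0.8386 (wall)
  → r_2 = 0.8386
beam 3: φ=0°, α=210°
  d=(-0.8660,-0.5000)  start (1,3)  tX=0.9353 tY=1.3800  stride 1/|dx|=1.1547 1/|dy|=2.0000
    cross x-line → (0,3), t=0.9353 (wall)
  → r_3 = 0.9353
beam 4: φ=45°, α=255°
  d=(-0.2588,-0.9659)  start (1,3)  tX=3.1296 tY=0.7143  stride 1/|dx|=3.8637 1/|dy|=1.0353
    cross y-line → (1,2), t=0.7143 (wall)
  → r_4 = 0.7143
beam 5: φ=90°, α=300°
  d=(0.5000,-0.8660)  start (1,3)  tX=0.3800 tY=0.7967  stride 1/|dx|=2.0000 1/|dy|=1.1547
    cross x-line → (2,3), t=0.3800
    cross y-line → (2,2), t=0.7967
    cross y-line → (2,1), t=1.9514
    cross x-line → (3,1), t=2.3800
    cross y-line → (3,0), t=3.1061 (wall)
  → r_5 = 3.1061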